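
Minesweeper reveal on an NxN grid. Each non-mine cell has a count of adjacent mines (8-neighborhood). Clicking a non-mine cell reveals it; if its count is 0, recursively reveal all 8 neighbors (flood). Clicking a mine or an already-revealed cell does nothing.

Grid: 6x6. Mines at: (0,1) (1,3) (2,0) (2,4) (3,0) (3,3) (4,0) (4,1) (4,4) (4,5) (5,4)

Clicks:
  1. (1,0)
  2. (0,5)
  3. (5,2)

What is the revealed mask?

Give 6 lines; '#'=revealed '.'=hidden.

Click 1 (1,0) count=2: revealed 1 new [(1,0)] -> total=1
Click 2 (0,5) count=0: revealed 4 new [(0,4) (0,5) (1,4) (1,5)] -> total=5
Click 3 (5,2) count=1: revealed 1 new [(5,2)] -> total=6

Answer: ....##
#...##
......
......
......
..#...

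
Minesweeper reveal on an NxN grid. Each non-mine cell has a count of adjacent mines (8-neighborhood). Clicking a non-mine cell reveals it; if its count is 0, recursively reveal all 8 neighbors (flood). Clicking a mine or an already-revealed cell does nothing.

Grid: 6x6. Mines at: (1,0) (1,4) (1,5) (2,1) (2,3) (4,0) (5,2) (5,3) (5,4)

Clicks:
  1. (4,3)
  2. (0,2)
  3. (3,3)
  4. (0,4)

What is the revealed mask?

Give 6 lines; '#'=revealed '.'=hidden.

Answer: .####.
.###..
......
...#..
...#..
......

Derivation:
Click 1 (4,3) count=3: revealed 1 new [(4,3)] -> total=1
Click 2 (0,2) count=0: revealed 6 new [(0,1) (0,2) (0,3) (1,1) (1,2) (1,3)] -> total=7
Click 3 (3,3) count=1: revealed 1 new [(3,3)] -> total=8
Click 4 (0,4) count=2: revealed 1 new [(0,4)] -> total=9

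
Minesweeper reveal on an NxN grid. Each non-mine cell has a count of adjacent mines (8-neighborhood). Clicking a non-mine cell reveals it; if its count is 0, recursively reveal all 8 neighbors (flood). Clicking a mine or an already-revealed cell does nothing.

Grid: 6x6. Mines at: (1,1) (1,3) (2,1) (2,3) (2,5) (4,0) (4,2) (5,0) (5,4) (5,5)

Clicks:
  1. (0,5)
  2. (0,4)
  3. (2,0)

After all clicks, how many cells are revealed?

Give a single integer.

Answer: 5

Derivation:
Click 1 (0,5) count=0: revealed 4 new [(0,4) (0,5) (1,4) (1,5)] -> total=4
Click 2 (0,4) count=1: revealed 0 new [(none)] -> total=4
Click 3 (2,0) count=2: revealed 1 new [(2,0)] -> total=5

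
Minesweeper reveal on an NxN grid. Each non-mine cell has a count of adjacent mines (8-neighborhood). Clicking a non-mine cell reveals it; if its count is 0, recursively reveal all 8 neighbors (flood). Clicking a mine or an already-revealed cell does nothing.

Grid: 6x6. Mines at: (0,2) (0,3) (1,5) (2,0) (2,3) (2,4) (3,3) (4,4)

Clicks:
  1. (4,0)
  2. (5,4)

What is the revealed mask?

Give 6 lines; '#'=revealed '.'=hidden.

Click 1 (4,0) count=0: revealed 11 new [(3,0) (3,1) (3,2) (4,0) (4,1) (4,2) (4,3) (5,0) (5,1) (5,2) (5,3)] -> total=11
Click 2 (5,4) count=1: revealed 1 new [(5,4)] -> total=12

Answer: ......
......
......
###...
####..
#####.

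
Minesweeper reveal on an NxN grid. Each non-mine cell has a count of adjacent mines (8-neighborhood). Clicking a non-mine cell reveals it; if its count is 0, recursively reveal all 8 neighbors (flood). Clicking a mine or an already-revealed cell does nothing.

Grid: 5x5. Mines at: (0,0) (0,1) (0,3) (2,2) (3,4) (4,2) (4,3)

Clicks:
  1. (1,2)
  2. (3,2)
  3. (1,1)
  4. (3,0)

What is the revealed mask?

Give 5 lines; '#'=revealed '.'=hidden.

Click 1 (1,2) count=3: revealed 1 new [(1,2)] -> total=1
Click 2 (3,2) count=3: revealed 1 new [(3,2)] -> total=2
Click 3 (1,1) count=3: revealed 1 new [(1,1)] -> total=3
Click 4 (3,0) count=0: revealed 7 new [(1,0) (2,0) (2,1) (3,0) (3,1) (4,0) (4,1)] -> total=10

Answer: .....
###..
##...
###..
##...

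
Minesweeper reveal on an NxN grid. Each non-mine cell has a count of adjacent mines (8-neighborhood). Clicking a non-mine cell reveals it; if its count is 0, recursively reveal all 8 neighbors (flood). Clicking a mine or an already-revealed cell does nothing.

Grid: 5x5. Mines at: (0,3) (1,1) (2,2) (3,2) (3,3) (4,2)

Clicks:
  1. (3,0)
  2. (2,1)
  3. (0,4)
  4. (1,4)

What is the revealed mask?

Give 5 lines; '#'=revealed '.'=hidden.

Answer: ....#
....#
##...
##...
##...

Derivation:
Click 1 (3,0) count=0: revealed 6 new [(2,0) (2,1) (3,0) (3,1) (4,0) (4,1)] -> total=6
Click 2 (2,1) count=3: revealed 0 new [(none)] -> total=6
Click 3 (0,4) count=1: revealed 1 new [(0,4)] -> total=7
Click 4 (1,4) count=1: revealed 1 new [(1,4)] -> total=8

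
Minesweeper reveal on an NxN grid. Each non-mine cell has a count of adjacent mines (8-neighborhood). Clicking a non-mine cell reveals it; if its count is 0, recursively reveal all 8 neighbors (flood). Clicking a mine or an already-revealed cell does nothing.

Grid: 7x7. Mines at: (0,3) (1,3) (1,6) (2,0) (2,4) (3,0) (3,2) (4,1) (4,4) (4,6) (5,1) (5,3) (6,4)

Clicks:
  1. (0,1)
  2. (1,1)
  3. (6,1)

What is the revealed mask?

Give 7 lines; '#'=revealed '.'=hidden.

Click 1 (0,1) count=0: revealed 6 new [(0,0) (0,1) (0,2) (1,0) (1,1) (1,2)] -> total=6
Click 2 (1,1) count=1: revealed 0 new [(none)] -> total=6
Click 3 (6,1) count=1: revealed 1 new [(6,1)] -> total=7

Answer: ###....
###....
.......
.......
.......
.......
.#.....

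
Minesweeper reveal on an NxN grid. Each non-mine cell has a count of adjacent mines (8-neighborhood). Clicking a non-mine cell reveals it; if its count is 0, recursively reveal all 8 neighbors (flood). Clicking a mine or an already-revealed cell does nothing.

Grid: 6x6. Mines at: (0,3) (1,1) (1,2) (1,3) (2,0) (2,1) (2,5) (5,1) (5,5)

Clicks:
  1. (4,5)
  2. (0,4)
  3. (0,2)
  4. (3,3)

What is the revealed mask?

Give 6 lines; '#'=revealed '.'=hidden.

Answer: ..#.#.
......
..###.
..###.
..####
..###.

Derivation:
Click 1 (4,5) count=1: revealed 1 new [(4,5)] -> total=1
Click 2 (0,4) count=2: revealed 1 new [(0,4)] -> total=2
Click 3 (0,2) count=4: revealed 1 new [(0,2)] -> total=3
Click 4 (3,3) count=0: revealed 12 new [(2,2) (2,3) (2,4) (3,2) (3,3) (3,4) (4,2) (4,3) (4,4) (5,2) (5,3) (5,4)] -> total=15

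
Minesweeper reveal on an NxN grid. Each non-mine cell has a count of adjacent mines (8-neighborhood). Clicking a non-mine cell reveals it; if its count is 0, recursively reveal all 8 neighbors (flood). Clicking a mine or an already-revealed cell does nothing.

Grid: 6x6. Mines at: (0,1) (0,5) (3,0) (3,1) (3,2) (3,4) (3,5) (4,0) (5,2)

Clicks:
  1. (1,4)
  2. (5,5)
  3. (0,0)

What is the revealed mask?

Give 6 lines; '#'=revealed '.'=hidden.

Answer: #.....
....#.
......
......
...###
...###

Derivation:
Click 1 (1,4) count=1: revealed 1 new [(1,4)] -> total=1
Click 2 (5,5) count=0: revealed 6 new [(4,3) (4,4) (4,5) (5,3) (5,4) (5,5)] -> total=7
Click 3 (0,0) count=1: revealed 1 new [(0,0)] -> total=8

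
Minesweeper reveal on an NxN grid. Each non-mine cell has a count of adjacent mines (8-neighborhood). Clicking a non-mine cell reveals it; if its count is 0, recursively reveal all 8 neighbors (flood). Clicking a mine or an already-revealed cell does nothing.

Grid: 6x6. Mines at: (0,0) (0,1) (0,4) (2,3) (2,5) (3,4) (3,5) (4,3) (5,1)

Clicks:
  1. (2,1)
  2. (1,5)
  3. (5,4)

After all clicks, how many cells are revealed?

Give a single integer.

Answer: 14

Derivation:
Click 1 (2,1) count=0: revealed 12 new [(1,0) (1,1) (1,2) (2,0) (2,1) (2,2) (3,0) (3,1) (3,2) (4,0) (4,1) (4,2)] -> total=12
Click 2 (1,5) count=2: revealed 1 new [(1,5)] -> total=13
Click 3 (5,4) count=1: revealed 1 new [(5,4)] -> total=14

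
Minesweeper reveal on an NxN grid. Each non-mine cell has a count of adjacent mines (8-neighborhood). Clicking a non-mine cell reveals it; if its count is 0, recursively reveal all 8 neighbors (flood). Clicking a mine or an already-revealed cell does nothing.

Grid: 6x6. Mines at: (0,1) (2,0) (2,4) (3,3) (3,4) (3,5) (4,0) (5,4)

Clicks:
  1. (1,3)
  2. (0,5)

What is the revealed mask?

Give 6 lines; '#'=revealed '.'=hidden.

Click 1 (1,3) count=1: revealed 1 new [(1,3)] -> total=1
Click 2 (0,5) count=0: revealed 7 new [(0,2) (0,3) (0,4) (0,5) (1,2) (1,4) (1,5)] -> total=8

Answer: ..####
..####
......
......
......
......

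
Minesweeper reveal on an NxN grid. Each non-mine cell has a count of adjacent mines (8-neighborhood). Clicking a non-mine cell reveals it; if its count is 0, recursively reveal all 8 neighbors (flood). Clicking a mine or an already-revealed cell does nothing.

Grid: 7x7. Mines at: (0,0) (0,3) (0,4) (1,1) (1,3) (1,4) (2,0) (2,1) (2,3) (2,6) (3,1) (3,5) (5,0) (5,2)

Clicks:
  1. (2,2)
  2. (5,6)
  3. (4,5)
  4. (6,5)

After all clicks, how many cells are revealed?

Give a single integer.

Answer: 13

Derivation:
Click 1 (2,2) count=5: revealed 1 new [(2,2)] -> total=1
Click 2 (5,6) count=0: revealed 12 new [(4,3) (4,4) (4,5) (4,6) (5,3) (5,4) (5,5) (5,6) (6,3) (6,4) (6,5) (6,6)] -> total=13
Click 3 (4,5) count=1: revealed 0 new [(none)] -> total=13
Click 4 (6,5) count=0: revealed 0 new [(none)] -> total=13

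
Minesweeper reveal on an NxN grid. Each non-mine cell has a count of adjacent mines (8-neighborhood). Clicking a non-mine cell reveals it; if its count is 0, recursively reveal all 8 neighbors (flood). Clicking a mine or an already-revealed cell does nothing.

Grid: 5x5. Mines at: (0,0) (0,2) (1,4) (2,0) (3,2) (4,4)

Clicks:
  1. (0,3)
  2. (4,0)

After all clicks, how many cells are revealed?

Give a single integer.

Click 1 (0,3) count=2: revealed 1 new [(0,3)] -> total=1
Click 2 (4,0) count=0: revealed 4 new [(3,0) (3,1) (4,0) (4,1)] -> total=5

Answer: 5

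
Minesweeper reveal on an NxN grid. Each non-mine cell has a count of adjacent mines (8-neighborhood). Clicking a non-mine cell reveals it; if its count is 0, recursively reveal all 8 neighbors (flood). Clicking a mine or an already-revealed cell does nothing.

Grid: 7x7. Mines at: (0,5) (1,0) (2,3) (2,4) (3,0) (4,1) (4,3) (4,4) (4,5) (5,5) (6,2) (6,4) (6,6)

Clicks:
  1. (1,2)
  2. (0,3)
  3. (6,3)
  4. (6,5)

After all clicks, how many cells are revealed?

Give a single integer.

Click 1 (1,2) count=1: revealed 1 new [(1,2)] -> total=1
Click 2 (0,3) count=0: revealed 7 new [(0,1) (0,2) (0,3) (0,4) (1,1) (1,3) (1,4)] -> total=8
Click 3 (6,3) count=2: revealed 1 new [(6,3)] -> total=9
Click 4 (6,5) count=3: revealed 1 new [(6,5)] -> total=10

Answer: 10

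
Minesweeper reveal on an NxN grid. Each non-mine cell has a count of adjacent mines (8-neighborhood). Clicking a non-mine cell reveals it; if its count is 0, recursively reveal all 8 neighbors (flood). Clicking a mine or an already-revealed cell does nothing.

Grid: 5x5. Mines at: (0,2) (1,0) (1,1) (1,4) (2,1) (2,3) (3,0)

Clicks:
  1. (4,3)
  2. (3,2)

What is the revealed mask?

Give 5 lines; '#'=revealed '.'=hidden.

Answer: .....
.....
.....
.####
.####

Derivation:
Click 1 (4,3) count=0: revealed 8 new [(3,1) (3,2) (3,3) (3,4) (4,1) (4,2) (4,3) (4,4)] -> total=8
Click 2 (3,2) count=2: revealed 0 new [(none)] -> total=8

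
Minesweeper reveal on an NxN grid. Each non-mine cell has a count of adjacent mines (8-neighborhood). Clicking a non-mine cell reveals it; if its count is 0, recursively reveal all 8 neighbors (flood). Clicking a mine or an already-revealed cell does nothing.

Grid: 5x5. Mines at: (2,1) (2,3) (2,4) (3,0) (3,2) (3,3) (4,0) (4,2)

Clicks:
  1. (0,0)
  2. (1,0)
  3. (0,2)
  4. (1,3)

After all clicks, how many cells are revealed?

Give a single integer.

Answer: 10

Derivation:
Click 1 (0,0) count=0: revealed 10 new [(0,0) (0,1) (0,2) (0,3) (0,4) (1,0) (1,1) (1,2) (1,3) (1,4)] -> total=10
Click 2 (1,0) count=1: revealed 0 new [(none)] -> total=10
Click 3 (0,2) count=0: revealed 0 new [(none)] -> total=10
Click 4 (1,3) count=2: revealed 0 new [(none)] -> total=10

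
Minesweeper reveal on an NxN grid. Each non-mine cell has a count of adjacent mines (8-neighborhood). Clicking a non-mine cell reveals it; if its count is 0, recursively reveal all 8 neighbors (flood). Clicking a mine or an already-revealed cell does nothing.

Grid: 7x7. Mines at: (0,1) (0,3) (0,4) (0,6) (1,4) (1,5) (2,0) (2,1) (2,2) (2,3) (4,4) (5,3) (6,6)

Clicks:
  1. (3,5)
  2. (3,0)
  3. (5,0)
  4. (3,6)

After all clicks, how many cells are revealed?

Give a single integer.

Answer: 20

Derivation:
Click 1 (3,5) count=1: revealed 1 new [(3,5)] -> total=1
Click 2 (3,0) count=2: revealed 1 new [(3,0)] -> total=2
Click 3 (5,0) count=0: revealed 11 new [(3,1) (3,2) (4,0) (4,1) (4,2) (5,0) (5,1) (5,2) (6,0) (6,1) (6,2)] -> total=13
Click 4 (3,6) count=0: revealed 7 new [(2,5) (2,6) (3,6) (4,5) (4,6) (5,5) (5,6)] -> total=20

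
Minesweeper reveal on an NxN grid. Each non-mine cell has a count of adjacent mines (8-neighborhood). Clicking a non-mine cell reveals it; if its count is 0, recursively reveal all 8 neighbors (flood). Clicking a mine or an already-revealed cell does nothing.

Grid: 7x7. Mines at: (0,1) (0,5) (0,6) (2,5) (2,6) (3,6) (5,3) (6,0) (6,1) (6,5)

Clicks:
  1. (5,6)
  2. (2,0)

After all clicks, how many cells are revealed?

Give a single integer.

Answer: 27

Derivation:
Click 1 (5,6) count=1: revealed 1 new [(5,6)] -> total=1
Click 2 (2,0) count=0: revealed 26 new [(0,2) (0,3) (0,4) (1,0) (1,1) (1,2) (1,3) (1,4) (2,0) (2,1) (2,2) (2,3) (2,4) (3,0) (3,1) (3,2) (3,3) (3,4) (4,0) (4,1) (4,2) (4,3) (4,4) (5,0) (5,1) (5,2)] -> total=27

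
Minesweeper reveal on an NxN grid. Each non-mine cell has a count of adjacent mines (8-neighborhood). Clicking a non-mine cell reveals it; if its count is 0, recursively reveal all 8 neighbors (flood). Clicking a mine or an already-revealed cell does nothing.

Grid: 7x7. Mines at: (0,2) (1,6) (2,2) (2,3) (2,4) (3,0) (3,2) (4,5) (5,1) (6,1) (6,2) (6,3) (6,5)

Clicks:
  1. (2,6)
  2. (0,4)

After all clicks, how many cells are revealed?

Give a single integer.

Click 1 (2,6) count=1: revealed 1 new [(2,6)] -> total=1
Click 2 (0,4) count=0: revealed 6 new [(0,3) (0,4) (0,5) (1,3) (1,4) (1,5)] -> total=7

Answer: 7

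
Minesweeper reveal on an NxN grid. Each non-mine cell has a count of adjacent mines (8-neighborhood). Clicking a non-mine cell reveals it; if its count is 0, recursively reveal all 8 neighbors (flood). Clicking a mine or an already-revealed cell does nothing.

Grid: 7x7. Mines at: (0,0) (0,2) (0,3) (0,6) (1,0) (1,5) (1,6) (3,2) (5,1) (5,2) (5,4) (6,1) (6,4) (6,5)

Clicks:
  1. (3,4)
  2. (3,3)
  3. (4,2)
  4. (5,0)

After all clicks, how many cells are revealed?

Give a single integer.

Click 1 (3,4) count=0: revealed 14 new [(2,3) (2,4) (2,5) (2,6) (3,3) (3,4) (3,5) (3,6) (4,3) (4,4) (4,5) (4,6) (5,5) (5,6)] -> total=14
Click 2 (3,3) count=1: revealed 0 new [(none)] -> total=14
Click 3 (4,2) count=3: revealed 1 new [(4,2)] -> total=15
Click 4 (5,0) count=2: revealed 1 new [(5,0)] -> total=16

Answer: 16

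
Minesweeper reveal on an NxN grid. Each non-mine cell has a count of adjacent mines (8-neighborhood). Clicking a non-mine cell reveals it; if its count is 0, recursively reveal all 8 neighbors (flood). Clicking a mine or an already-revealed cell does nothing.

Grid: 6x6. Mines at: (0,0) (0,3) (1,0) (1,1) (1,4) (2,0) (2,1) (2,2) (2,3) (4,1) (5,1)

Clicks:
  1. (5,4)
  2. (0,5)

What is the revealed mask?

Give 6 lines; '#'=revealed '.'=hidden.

Answer: .....#
......
....##
..####
..####
..####

Derivation:
Click 1 (5,4) count=0: revealed 14 new [(2,4) (2,5) (3,2) (3,3) (3,4) (3,5) (4,2) (4,3) (4,4) (4,5) (5,2) (5,3) (5,4) (5,5)] -> total=14
Click 2 (0,5) count=1: revealed 1 new [(0,5)] -> total=15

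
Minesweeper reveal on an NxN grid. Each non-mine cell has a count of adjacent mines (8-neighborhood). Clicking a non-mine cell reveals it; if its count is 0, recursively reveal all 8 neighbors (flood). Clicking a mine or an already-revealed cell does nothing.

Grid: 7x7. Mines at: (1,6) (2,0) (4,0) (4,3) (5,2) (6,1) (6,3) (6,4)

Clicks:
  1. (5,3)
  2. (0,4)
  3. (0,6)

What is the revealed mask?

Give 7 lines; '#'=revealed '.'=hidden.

Answer: #######
######.
.######
.######
....###
...####
.....##

Derivation:
Click 1 (5,3) count=4: revealed 1 new [(5,3)] -> total=1
Click 2 (0,4) count=0: revealed 32 new [(0,0) (0,1) (0,2) (0,3) (0,4) (0,5) (1,0) (1,1) (1,2) (1,3) (1,4) (1,5) (2,1) (2,2) (2,3) (2,4) (2,5) (2,6) (3,1) (3,2) (3,3) (3,4) (3,5) (3,6) (4,4) (4,5) (4,6) (5,4) (5,5) (5,6) (6,5) (6,6)] -> total=33
Click 3 (0,6) count=1: revealed 1 new [(0,6)] -> total=34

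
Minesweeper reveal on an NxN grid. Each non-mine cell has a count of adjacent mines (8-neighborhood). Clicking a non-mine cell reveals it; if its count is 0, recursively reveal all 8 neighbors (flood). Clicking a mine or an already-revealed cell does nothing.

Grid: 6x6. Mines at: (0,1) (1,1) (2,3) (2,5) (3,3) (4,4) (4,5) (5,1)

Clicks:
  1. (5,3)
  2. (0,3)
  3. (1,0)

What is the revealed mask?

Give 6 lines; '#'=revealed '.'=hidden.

Answer: ..####
#.####
......
......
......
...#..

Derivation:
Click 1 (5,3) count=1: revealed 1 new [(5,3)] -> total=1
Click 2 (0,3) count=0: revealed 8 new [(0,2) (0,3) (0,4) (0,5) (1,2) (1,3) (1,4) (1,5)] -> total=9
Click 3 (1,0) count=2: revealed 1 new [(1,0)] -> total=10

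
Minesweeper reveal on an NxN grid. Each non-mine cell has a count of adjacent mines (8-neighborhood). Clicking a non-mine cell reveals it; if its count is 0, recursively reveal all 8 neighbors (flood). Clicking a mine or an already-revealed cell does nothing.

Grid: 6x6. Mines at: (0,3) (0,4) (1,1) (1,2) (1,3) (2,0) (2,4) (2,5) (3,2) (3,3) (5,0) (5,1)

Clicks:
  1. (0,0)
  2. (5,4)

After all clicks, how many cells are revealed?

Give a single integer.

Click 1 (0,0) count=1: revealed 1 new [(0,0)] -> total=1
Click 2 (5,4) count=0: revealed 10 new [(3,4) (3,5) (4,2) (4,3) (4,4) (4,5) (5,2) (5,3) (5,4) (5,5)] -> total=11

Answer: 11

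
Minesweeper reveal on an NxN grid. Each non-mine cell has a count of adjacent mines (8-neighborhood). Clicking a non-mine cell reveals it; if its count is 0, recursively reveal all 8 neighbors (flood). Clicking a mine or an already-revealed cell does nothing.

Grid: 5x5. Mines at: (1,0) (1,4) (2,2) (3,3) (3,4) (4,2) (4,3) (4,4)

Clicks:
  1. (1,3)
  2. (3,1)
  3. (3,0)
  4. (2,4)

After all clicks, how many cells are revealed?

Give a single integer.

Click 1 (1,3) count=2: revealed 1 new [(1,3)] -> total=1
Click 2 (3,1) count=2: revealed 1 new [(3,1)] -> total=2
Click 3 (3,0) count=0: revealed 5 new [(2,0) (2,1) (3,0) (4,0) (4,1)] -> total=7
Click 4 (2,4) count=3: revealed 1 new [(2,4)] -> total=8

Answer: 8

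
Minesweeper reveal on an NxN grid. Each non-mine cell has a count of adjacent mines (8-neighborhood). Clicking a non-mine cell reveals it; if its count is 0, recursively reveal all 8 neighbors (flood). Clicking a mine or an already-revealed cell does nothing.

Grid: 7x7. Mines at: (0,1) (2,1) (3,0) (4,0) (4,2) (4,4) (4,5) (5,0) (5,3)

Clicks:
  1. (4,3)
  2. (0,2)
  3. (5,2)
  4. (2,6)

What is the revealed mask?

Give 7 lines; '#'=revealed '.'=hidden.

Click 1 (4,3) count=3: revealed 1 new [(4,3)] -> total=1
Click 2 (0,2) count=1: revealed 1 new [(0,2)] -> total=2
Click 3 (5,2) count=2: revealed 1 new [(5,2)] -> total=3
Click 4 (2,6) count=0: revealed 19 new [(0,3) (0,4) (0,5) (0,6) (1,2) (1,3) (1,4) (1,5) (1,6) (2,2) (2,3) (2,4) (2,5) (2,6) (3,2) (3,3) (3,4) (3,5) (3,6)] -> total=22

Answer: ..#####
..#####
..#####
..#####
...#...
..#....
.......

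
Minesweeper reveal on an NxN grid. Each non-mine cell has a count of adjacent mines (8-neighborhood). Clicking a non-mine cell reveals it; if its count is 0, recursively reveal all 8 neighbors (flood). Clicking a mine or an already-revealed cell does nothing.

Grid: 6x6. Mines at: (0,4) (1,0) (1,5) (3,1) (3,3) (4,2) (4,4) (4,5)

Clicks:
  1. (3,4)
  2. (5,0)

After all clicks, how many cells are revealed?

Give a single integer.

Click 1 (3,4) count=3: revealed 1 new [(3,4)] -> total=1
Click 2 (5,0) count=0: revealed 4 new [(4,0) (4,1) (5,0) (5,1)] -> total=5

Answer: 5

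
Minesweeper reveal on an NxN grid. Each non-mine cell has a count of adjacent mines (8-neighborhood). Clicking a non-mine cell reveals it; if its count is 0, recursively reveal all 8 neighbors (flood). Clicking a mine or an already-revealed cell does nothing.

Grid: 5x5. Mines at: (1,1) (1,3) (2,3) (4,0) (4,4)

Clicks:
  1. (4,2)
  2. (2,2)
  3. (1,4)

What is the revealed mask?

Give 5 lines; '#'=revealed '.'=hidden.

Answer: .....
....#
..#..
.###.
.###.

Derivation:
Click 1 (4,2) count=0: revealed 6 new [(3,1) (3,2) (3,3) (4,1) (4,2) (4,3)] -> total=6
Click 2 (2,2) count=3: revealed 1 new [(2,2)] -> total=7
Click 3 (1,4) count=2: revealed 1 new [(1,4)] -> total=8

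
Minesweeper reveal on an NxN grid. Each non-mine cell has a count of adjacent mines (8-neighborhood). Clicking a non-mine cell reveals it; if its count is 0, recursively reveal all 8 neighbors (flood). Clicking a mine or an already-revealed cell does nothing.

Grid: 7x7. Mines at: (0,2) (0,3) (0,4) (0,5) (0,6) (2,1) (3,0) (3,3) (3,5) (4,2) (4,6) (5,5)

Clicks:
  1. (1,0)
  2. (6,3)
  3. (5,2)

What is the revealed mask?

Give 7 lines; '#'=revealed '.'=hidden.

Answer: .......
#......
.......
.......
##.....
#####..
#####..

Derivation:
Click 1 (1,0) count=1: revealed 1 new [(1,0)] -> total=1
Click 2 (6,3) count=0: revealed 12 new [(4,0) (4,1) (5,0) (5,1) (5,2) (5,3) (5,4) (6,0) (6,1) (6,2) (6,3) (6,4)] -> total=13
Click 3 (5,2) count=1: revealed 0 new [(none)] -> total=13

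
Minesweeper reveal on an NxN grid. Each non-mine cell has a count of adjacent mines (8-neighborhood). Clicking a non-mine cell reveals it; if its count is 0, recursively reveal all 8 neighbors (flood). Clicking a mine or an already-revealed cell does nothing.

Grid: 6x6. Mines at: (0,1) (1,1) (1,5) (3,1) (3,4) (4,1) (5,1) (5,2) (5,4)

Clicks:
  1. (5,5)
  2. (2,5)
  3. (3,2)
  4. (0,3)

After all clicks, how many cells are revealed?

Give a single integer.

Answer: 12

Derivation:
Click 1 (5,5) count=1: revealed 1 new [(5,5)] -> total=1
Click 2 (2,5) count=2: revealed 1 new [(2,5)] -> total=2
Click 3 (3,2) count=2: revealed 1 new [(3,2)] -> total=3
Click 4 (0,3) count=0: revealed 9 new [(0,2) (0,3) (0,4) (1,2) (1,3) (1,4) (2,2) (2,3) (2,4)] -> total=12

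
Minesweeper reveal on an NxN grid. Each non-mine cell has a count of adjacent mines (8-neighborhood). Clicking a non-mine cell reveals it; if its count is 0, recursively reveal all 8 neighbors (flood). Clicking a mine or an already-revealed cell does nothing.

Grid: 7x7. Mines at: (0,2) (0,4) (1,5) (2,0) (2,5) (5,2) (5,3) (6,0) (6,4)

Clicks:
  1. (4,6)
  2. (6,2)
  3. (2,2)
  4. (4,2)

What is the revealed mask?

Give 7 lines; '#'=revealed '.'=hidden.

Answer: .......
.####..
.####..
.######
.######
....###
..#..##

Derivation:
Click 1 (4,6) count=0: revealed 11 new [(3,4) (3,5) (3,6) (4,4) (4,5) (4,6) (5,4) (5,5) (5,6) (6,5) (6,6)] -> total=11
Click 2 (6,2) count=2: revealed 1 new [(6,2)] -> total=12
Click 3 (2,2) count=0: revealed 14 new [(1,1) (1,2) (1,3) (1,4) (2,1) (2,2) (2,3) (2,4) (3,1) (3,2) (3,3) (4,1) (4,2) (4,3)] -> total=26
Click 4 (4,2) count=2: revealed 0 new [(none)] -> total=26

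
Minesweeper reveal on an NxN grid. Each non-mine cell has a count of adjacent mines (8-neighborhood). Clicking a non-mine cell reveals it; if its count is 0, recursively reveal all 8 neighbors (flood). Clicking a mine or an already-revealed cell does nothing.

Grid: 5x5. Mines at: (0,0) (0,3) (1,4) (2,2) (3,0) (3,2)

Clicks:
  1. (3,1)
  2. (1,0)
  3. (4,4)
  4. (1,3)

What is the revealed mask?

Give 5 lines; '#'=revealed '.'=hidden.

Click 1 (3,1) count=3: revealed 1 new [(3,1)] -> total=1
Click 2 (1,0) count=1: revealed 1 new [(1,0)] -> total=2
Click 3 (4,4) count=0: revealed 6 new [(2,3) (2,4) (3,3) (3,4) (4,3) (4,4)] -> total=8
Click 4 (1,3) count=3: revealed 1 new [(1,3)] -> total=9

Answer: .....
#..#.
...##
.#.##
...##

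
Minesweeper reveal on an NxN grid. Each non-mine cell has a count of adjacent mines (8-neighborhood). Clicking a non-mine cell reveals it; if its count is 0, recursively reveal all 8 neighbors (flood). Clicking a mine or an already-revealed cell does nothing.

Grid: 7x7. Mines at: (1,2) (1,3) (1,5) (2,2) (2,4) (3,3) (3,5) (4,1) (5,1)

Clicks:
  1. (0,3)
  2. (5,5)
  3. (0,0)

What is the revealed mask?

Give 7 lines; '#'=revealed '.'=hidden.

Answer: ##.#...
##.....
##.....
##.....
..#####
..#####
..#####

Derivation:
Click 1 (0,3) count=2: revealed 1 new [(0,3)] -> total=1
Click 2 (5,5) count=0: revealed 15 new [(4,2) (4,3) (4,4) (4,5) (4,6) (5,2) (5,3) (5,4) (5,5) (5,6) (6,2) (6,3) (6,4) (6,5) (6,6)] -> total=16
Click 3 (0,0) count=0: revealed 8 new [(0,0) (0,1) (1,0) (1,1) (2,0) (2,1) (3,0) (3,1)] -> total=24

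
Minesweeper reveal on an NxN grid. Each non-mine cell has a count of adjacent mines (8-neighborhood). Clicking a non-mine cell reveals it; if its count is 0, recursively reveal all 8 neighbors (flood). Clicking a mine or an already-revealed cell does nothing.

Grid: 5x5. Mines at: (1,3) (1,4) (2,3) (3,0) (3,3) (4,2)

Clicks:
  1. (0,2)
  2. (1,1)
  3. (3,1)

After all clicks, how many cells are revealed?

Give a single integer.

Click 1 (0,2) count=1: revealed 1 new [(0,2)] -> total=1
Click 2 (1,1) count=0: revealed 8 new [(0,0) (0,1) (1,0) (1,1) (1,2) (2,0) (2,1) (2,2)] -> total=9
Click 3 (3,1) count=2: revealed 1 new [(3,1)] -> total=10

Answer: 10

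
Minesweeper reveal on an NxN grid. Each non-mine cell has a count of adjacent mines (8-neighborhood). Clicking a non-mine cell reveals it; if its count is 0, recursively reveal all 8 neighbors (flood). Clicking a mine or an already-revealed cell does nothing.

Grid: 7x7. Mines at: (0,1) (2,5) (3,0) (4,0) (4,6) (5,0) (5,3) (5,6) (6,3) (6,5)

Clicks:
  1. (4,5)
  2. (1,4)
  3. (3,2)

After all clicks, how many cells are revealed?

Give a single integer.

Click 1 (4,5) count=2: revealed 1 new [(4,5)] -> total=1
Click 2 (1,4) count=1: revealed 1 new [(1,4)] -> total=2
Click 3 (3,2) count=0: revealed 22 new [(0,2) (0,3) (0,4) (0,5) (0,6) (1,1) (1,2) (1,3) (1,5) (1,6) (2,1) (2,2) (2,3) (2,4) (3,1) (3,2) (3,3) (3,4) (4,1) (4,2) (4,3) (4,4)] -> total=24

Answer: 24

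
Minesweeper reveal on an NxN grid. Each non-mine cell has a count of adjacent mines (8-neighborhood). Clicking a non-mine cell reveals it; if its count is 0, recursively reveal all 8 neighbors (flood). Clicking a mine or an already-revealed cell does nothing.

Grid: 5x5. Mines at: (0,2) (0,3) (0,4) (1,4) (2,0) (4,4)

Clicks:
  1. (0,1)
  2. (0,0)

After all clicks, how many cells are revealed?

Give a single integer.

Answer: 4

Derivation:
Click 1 (0,1) count=1: revealed 1 new [(0,1)] -> total=1
Click 2 (0,0) count=0: revealed 3 new [(0,0) (1,0) (1,1)] -> total=4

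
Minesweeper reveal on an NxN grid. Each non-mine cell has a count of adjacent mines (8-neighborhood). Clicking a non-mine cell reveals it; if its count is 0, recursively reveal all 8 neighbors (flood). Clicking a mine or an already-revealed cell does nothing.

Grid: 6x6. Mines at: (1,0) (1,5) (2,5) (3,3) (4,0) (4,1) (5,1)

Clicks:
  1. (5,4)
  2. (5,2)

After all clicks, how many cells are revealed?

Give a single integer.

Click 1 (5,4) count=0: revealed 10 new [(3,4) (3,5) (4,2) (4,3) (4,4) (4,5) (5,2) (5,3) (5,4) (5,5)] -> total=10
Click 2 (5,2) count=2: revealed 0 new [(none)] -> total=10

Answer: 10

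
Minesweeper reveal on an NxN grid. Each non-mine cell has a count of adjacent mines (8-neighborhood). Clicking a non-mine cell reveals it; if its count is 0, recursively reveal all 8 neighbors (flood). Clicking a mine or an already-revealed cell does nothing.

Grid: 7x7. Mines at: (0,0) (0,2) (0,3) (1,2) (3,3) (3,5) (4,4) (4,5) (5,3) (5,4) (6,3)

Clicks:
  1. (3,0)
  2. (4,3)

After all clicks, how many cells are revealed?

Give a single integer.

Answer: 18

Derivation:
Click 1 (3,0) count=0: revealed 17 new [(1,0) (1,1) (2,0) (2,1) (2,2) (3,0) (3,1) (3,2) (4,0) (4,1) (4,2) (5,0) (5,1) (5,2) (6,0) (6,1) (6,2)] -> total=17
Click 2 (4,3) count=4: revealed 1 new [(4,3)] -> total=18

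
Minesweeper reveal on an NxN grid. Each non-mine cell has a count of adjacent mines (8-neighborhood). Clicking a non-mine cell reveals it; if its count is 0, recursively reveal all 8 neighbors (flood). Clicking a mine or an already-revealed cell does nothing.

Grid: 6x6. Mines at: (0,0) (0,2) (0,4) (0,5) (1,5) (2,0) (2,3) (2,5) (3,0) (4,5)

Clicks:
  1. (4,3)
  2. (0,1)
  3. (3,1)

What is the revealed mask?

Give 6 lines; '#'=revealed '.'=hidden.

Click 1 (4,3) count=0: revealed 14 new [(3,1) (3,2) (3,3) (3,4) (4,0) (4,1) (4,2) (4,3) (4,4) (5,0) (5,1) (5,2) (5,3) (5,4)] -> total=14
Click 2 (0,1) count=2: revealed 1 new [(0,1)] -> total=15
Click 3 (3,1) count=2: revealed 0 new [(none)] -> total=15

Answer: .#....
......
......
.####.
#####.
#####.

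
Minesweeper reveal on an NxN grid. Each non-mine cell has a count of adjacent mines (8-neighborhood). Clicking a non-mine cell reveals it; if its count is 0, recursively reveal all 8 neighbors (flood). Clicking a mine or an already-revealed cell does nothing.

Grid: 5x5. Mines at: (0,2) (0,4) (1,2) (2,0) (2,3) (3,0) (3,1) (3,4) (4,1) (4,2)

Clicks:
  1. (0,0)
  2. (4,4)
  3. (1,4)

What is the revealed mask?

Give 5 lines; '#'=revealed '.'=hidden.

Click 1 (0,0) count=0: revealed 4 new [(0,0) (0,1) (1,0) (1,1)] -> total=4
Click 2 (4,4) count=1: revealed 1 new [(4,4)] -> total=5
Click 3 (1,4) count=2: revealed 1 new [(1,4)] -> total=6

Answer: ##...
##..#
.....
.....
....#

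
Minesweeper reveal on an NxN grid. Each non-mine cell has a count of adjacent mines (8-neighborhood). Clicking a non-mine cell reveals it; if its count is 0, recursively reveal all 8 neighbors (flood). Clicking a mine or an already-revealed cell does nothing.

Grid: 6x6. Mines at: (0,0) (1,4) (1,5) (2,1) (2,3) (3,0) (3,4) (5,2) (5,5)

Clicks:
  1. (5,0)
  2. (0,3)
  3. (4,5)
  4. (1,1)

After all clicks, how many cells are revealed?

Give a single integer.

Answer: 7

Derivation:
Click 1 (5,0) count=0: revealed 4 new [(4,0) (4,1) (5,0) (5,1)] -> total=4
Click 2 (0,3) count=1: revealed 1 new [(0,3)] -> total=5
Click 3 (4,5) count=2: revealed 1 new [(4,5)] -> total=6
Click 4 (1,1) count=2: revealed 1 new [(1,1)] -> total=7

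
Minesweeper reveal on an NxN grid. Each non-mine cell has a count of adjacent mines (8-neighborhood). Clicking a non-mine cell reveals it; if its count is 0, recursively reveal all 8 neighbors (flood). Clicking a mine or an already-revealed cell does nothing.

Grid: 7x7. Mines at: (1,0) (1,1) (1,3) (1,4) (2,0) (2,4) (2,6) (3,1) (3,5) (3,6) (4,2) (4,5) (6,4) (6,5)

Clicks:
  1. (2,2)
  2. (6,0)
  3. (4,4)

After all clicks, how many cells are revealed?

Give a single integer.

Answer: 12

Derivation:
Click 1 (2,2) count=3: revealed 1 new [(2,2)] -> total=1
Click 2 (6,0) count=0: revealed 10 new [(4,0) (4,1) (5,0) (5,1) (5,2) (5,3) (6,0) (6,1) (6,2) (6,3)] -> total=11
Click 3 (4,4) count=2: revealed 1 new [(4,4)] -> total=12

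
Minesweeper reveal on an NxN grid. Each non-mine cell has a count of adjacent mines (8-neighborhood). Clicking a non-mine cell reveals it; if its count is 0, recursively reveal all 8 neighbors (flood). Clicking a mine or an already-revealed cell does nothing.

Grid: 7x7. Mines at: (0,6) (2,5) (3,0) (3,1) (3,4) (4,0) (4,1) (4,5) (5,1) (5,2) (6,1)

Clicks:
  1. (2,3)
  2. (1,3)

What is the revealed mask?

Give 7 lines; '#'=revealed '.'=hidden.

Click 1 (2,3) count=1: revealed 1 new [(2,3)] -> total=1
Click 2 (1,3) count=0: revealed 16 new [(0,0) (0,1) (0,2) (0,3) (0,4) (0,5) (1,0) (1,1) (1,2) (1,3) (1,4) (1,5) (2,0) (2,1) (2,2) (2,4)] -> total=17

Answer: ######.
######.
#####..
.......
.......
.......
.......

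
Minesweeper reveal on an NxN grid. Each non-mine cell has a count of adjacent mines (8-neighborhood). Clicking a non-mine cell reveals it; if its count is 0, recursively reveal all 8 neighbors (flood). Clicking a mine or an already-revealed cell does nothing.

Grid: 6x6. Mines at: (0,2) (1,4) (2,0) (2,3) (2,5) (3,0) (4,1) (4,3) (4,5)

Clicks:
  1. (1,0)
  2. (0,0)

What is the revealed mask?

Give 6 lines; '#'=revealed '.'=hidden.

Answer: ##....
##....
......
......
......
......

Derivation:
Click 1 (1,0) count=1: revealed 1 new [(1,0)] -> total=1
Click 2 (0,0) count=0: revealed 3 new [(0,0) (0,1) (1,1)] -> total=4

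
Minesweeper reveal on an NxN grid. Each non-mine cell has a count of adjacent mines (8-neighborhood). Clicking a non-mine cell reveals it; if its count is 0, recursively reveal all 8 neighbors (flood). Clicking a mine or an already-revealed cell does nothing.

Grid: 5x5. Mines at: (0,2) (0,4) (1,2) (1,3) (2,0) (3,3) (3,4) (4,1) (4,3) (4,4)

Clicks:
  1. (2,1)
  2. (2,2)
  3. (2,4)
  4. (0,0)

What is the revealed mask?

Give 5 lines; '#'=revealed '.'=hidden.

Answer: ##...
##...
.##.#
.....
.....

Derivation:
Click 1 (2,1) count=2: revealed 1 new [(2,1)] -> total=1
Click 2 (2,2) count=3: revealed 1 new [(2,2)] -> total=2
Click 3 (2,4) count=3: revealed 1 new [(2,4)] -> total=3
Click 4 (0,0) count=0: revealed 4 new [(0,0) (0,1) (1,0) (1,1)] -> total=7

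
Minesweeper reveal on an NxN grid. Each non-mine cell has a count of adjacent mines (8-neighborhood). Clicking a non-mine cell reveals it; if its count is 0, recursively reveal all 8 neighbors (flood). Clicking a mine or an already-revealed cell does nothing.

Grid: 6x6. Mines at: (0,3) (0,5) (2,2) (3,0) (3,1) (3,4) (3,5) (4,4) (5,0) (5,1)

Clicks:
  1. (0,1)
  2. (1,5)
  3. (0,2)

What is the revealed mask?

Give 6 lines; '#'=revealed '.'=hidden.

Click 1 (0,1) count=0: revealed 8 new [(0,0) (0,1) (0,2) (1,0) (1,1) (1,2) (2,0) (2,1)] -> total=8
Click 2 (1,5) count=1: revealed 1 new [(1,5)] -> total=9
Click 3 (0,2) count=1: revealed 0 new [(none)] -> total=9

Answer: ###...
###..#
##....
......
......
......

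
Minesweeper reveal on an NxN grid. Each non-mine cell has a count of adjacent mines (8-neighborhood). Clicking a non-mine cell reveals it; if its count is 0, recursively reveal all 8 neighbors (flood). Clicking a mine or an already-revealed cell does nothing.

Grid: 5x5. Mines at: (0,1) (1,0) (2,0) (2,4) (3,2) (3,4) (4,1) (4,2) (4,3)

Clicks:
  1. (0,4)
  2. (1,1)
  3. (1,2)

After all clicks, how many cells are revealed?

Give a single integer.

Click 1 (0,4) count=0: revealed 6 new [(0,2) (0,3) (0,4) (1,2) (1,3) (1,4)] -> total=6
Click 2 (1,1) count=3: revealed 1 new [(1,1)] -> total=7
Click 3 (1,2) count=1: revealed 0 new [(none)] -> total=7

Answer: 7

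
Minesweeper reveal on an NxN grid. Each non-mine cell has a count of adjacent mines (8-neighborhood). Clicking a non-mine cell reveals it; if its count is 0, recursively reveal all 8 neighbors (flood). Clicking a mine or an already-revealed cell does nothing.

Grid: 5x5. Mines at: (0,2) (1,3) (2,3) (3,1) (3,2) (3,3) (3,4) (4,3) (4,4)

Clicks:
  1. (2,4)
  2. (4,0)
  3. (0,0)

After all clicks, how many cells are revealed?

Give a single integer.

Answer: 8

Derivation:
Click 1 (2,4) count=4: revealed 1 new [(2,4)] -> total=1
Click 2 (4,0) count=1: revealed 1 new [(4,0)] -> total=2
Click 3 (0,0) count=0: revealed 6 new [(0,0) (0,1) (1,0) (1,1) (2,0) (2,1)] -> total=8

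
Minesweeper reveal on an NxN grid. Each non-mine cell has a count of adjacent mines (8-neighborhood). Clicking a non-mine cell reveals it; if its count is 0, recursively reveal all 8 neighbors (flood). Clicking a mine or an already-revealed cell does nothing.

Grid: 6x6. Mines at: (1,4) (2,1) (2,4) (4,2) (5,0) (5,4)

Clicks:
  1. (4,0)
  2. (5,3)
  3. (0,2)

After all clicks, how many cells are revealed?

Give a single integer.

Click 1 (4,0) count=1: revealed 1 new [(4,0)] -> total=1
Click 2 (5,3) count=2: revealed 1 new [(5,3)] -> total=2
Click 3 (0,2) count=0: revealed 8 new [(0,0) (0,1) (0,2) (0,3) (1,0) (1,1) (1,2) (1,3)] -> total=10

Answer: 10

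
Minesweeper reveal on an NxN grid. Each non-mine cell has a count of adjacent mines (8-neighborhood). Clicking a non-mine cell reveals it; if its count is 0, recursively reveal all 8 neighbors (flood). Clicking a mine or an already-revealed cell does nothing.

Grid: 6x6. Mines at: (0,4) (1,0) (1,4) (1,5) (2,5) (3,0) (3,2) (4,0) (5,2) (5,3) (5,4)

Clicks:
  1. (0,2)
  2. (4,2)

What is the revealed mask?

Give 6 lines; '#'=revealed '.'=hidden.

Answer: .###..
.###..
.###..
......
..#...
......

Derivation:
Click 1 (0,2) count=0: revealed 9 new [(0,1) (0,2) (0,3) (1,1) (1,2) (1,3) (2,1) (2,2) (2,3)] -> total=9
Click 2 (4,2) count=3: revealed 1 new [(4,2)] -> total=10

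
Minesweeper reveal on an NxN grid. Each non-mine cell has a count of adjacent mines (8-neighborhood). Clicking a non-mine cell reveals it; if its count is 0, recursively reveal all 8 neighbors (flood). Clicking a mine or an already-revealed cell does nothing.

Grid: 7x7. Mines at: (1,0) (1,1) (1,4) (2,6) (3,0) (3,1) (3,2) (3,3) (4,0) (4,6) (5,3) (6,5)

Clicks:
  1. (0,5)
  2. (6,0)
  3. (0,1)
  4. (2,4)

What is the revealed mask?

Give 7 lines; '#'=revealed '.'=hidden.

Click 1 (0,5) count=1: revealed 1 new [(0,5)] -> total=1
Click 2 (6,0) count=0: revealed 6 new [(5,0) (5,1) (5,2) (6,0) (6,1) (6,2)] -> total=7
Click 3 (0,1) count=2: revealed 1 new [(0,1)] -> total=8
Click 4 (2,4) count=2: revealed 1 new [(2,4)] -> total=9

Answer: .#...#.
.......
....#..
.......
.......
###....
###....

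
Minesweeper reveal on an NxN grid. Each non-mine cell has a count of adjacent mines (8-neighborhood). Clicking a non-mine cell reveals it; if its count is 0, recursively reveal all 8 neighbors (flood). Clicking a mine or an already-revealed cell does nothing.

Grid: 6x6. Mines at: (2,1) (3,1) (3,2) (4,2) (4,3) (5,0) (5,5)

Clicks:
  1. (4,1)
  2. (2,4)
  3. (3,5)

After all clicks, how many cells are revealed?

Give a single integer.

Answer: 22

Derivation:
Click 1 (4,1) count=4: revealed 1 new [(4,1)] -> total=1
Click 2 (2,4) count=0: revealed 21 new [(0,0) (0,1) (0,2) (0,3) (0,4) (0,5) (1,0) (1,1) (1,2) (1,3) (1,4) (1,5) (2,2) (2,3) (2,4) (2,5) (3,3) (3,4) (3,5) (4,4) (4,5)] -> total=22
Click 3 (3,5) count=0: revealed 0 new [(none)] -> total=22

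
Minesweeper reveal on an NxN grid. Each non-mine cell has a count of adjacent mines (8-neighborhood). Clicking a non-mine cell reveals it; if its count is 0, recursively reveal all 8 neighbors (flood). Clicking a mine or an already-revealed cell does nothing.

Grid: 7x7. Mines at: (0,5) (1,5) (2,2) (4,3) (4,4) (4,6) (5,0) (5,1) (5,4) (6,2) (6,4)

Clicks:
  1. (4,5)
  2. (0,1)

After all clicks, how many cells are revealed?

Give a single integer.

Click 1 (4,5) count=3: revealed 1 new [(4,5)] -> total=1
Click 2 (0,1) count=0: revealed 16 new [(0,0) (0,1) (0,2) (0,3) (0,4) (1,0) (1,1) (1,2) (1,3) (1,4) (2,0) (2,1) (3,0) (3,1) (4,0) (4,1)] -> total=17

Answer: 17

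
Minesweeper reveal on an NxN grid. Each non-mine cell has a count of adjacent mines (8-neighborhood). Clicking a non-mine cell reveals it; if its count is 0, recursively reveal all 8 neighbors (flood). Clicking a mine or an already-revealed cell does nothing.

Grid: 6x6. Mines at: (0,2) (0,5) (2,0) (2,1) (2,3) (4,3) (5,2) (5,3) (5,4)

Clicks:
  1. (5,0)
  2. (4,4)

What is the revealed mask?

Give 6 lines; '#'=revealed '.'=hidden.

Click 1 (5,0) count=0: revealed 6 new [(3,0) (3,1) (4,0) (4,1) (5,0) (5,1)] -> total=6
Click 2 (4,4) count=3: revealed 1 new [(4,4)] -> total=7

Answer: ......
......
......
##....
##..#.
##....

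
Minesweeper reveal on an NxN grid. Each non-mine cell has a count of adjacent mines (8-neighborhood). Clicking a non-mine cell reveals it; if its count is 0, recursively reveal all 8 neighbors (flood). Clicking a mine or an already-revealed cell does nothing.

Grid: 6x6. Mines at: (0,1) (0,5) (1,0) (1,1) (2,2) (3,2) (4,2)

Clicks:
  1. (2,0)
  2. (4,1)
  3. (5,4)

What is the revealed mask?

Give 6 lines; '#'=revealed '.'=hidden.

Answer: ......
...###
#..###
...###
.#.###
...###

Derivation:
Click 1 (2,0) count=2: revealed 1 new [(2,0)] -> total=1
Click 2 (4,1) count=2: revealed 1 new [(4,1)] -> total=2
Click 3 (5,4) count=0: revealed 15 new [(1,3) (1,4) (1,5) (2,3) (2,4) (2,5) (3,3) (3,4) (3,5) (4,3) (4,4) (4,5) (5,3) (5,4) (5,5)] -> total=17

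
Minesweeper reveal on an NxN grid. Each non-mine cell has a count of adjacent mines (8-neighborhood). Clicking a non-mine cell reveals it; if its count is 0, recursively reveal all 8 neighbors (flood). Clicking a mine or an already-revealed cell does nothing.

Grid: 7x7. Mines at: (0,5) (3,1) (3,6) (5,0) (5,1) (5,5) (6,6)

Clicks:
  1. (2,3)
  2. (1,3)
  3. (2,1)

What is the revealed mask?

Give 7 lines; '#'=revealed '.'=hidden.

Answer: #####..
######.
######.
..####.
..####.
..###..
..###..

Derivation:
Click 1 (2,3) count=0: revealed 31 new [(0,0) (0,1) (0,2) (0,3) (0,4) (1,0) (1,1) (1,2) (1,3) (1,4) (1,5) (2,0) (2,1) (2,2) (2,3) (2,4) (2,5) (3,2) (3,3) (3,4) (3,5) (4,2) (4,3) (4,4) (4,5) (5,2) (5,3) (5,4) (6,2) (6,3) (6,4)] -> total=31
Click 2 (1,3) count=0: revealed 0 new [(none)] -> total=31
Click 3 (2,1) count=1: revealed 0 new [(none)] -> total=31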